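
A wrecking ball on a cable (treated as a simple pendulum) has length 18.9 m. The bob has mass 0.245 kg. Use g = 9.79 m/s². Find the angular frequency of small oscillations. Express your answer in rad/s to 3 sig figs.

0.720 rad/s

ω = √(g/L) = √(9.79/18.9) = 0.720 rad/s.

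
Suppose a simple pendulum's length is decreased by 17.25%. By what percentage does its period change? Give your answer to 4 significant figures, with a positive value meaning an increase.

T ∝ √L, so T'/T = √(0.82750) = 0.90967.
Percentage change in T = (0.90967 − 1) × 100% = -9.033%.

-9.033%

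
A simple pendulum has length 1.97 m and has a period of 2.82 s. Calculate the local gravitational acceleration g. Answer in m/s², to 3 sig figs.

From T = 2π√(L/g), g = 4π²L/T² = 4π² × 1.97/2.820² = 9.78 m/s².

9.78 m/s²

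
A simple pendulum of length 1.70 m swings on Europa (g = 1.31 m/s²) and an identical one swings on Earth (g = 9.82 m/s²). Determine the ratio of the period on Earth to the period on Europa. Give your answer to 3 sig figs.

T ∝ 1/√g, so T₂/T₁ = √(g₁/g₂) = √(1.31/9.82) = 0.365.

0.365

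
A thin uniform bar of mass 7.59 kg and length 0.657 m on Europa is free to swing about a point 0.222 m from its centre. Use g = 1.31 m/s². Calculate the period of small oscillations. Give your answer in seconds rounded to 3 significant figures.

3.40 s

For a physical pendulum T = 2π√(I/(mgd)), with d = 0.2220 m from pivot to centre of mass.
I_cm = mL²/12 = 7.59 × 0.657²/12 = 0.2730 kg·m²; I = I_cm + md² = 0.2730 + 7.59 × 0.2220² = 0.6471 kg·m².
T = 2π√(0.6471/(7.59 × 1.31 × 0.2220)) = 3.40 s.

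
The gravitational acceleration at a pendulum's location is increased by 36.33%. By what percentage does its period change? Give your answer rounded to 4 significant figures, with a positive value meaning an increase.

-14.35%

T ∝ 1/√g, so T'/T = 1/√(1.3633) = 0.85645.
Percentage change in T = (0.85645 − 1) × 100% = -14.35%.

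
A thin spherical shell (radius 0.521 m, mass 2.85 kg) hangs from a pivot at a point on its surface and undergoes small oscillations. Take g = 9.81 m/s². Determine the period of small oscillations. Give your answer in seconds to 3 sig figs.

I_cm = (2/3)mr² = 0.5157 kg·m². The pivot is at distance d = 0.521 m from the centre of mass.
By the parallel-axis theorem, I = I_cm + md² = 0.5157 + 0.7736 = 1.289 kg·m².
T = 2π√(I/(mgd)) = 2π√(1.289/(2.85 × 9.81 × 0.521)) = 1.87 s.

1.87 s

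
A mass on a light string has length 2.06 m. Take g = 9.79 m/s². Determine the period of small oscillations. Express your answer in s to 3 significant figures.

T = 2π√(L/g) = 2π√(2.06/9.79) = 2π × 0.4587 = 2.88 s.

2.88 s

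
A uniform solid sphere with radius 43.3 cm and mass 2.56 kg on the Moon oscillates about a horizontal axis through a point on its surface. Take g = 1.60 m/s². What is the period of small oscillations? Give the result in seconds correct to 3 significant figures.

3.87 s

I_cm = (2/5)mr² = 0.1920 kg·m². The pivot is at distance d = 0.433 m from the centre of mass.
By the parallel-axis theorem, I = I_cm + md² = 0.1920 + 0.4800 = 0.6720 kg·m².
T = 2π√(I/(mgd)) = 2π√(0.6720/(2.56 × 1.60 × 0.433)) = 3.87 s.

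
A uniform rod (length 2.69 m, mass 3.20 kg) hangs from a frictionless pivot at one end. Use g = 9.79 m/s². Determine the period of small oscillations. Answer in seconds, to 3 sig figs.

For a physical pendulum T = 2π√(I/(mgd)), with d = 1.345 m from pivot to centre of mass.
I_cm = mL²/12 = 3.20 × 2.69²/12 = 1.930 kg·m²; I = I_cm + md² = 1.930 + 3.20 × 1.345² = 7.719 kg·m².
T = 2π√(7.719/(3.20 × 9.79 × 1.345)) = 2.69 s.

2.69 s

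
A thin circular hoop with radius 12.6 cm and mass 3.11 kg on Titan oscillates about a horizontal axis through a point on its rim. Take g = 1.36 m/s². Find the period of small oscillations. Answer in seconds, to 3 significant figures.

2.70 s

I_cm = mr² = 0.04937 kg·m². The pivot is at distance d = 0.126 m from the centre of mass.
By the parallel-axis theorem, I = I_cm + md² = 0.04937 + 0.04937 = 0.09875 kg·m².
T = 2π√(I/(mgd)) = 2π√(0.09875/(3.11 × 1.36 × 0.126)) = 2.70 s.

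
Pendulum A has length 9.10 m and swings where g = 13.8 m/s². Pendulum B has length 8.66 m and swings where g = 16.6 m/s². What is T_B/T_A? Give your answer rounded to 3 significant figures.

0.889

T = 2π√(L/g), so T_B/T_A = √((L_B/g_B)/(L_A/g_A)) = √((8.66/16.6)/(9.10/13.8)) = 0.889.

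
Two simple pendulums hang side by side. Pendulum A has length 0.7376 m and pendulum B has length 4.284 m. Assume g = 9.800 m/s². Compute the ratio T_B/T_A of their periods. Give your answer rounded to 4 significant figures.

2.410

T ∝ √L, so T_B/T_A = √(L_B/L_A) = √(4.284/0.7376) = 2.410.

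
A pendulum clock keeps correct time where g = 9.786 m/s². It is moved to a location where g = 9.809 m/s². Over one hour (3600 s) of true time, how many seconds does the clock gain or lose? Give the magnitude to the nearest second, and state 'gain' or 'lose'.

The clock's period scales as T ∝ 1/√g, so T'/T = √(9.786/9.809) = 0.998827.
In 3600 s of true time the clock registers 3600/0.998827 = 3604.2 s, so it gains 4 s.

gain 4 s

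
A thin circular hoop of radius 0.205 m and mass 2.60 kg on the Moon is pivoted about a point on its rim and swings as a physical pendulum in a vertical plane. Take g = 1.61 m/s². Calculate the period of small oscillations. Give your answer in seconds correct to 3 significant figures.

I_cm = mr² = 0.1093 kg·m². The pivot is at distance d = 0.205 m from the centre of mass.
By the parallel-axis theorem, I = I_cm + md² = 0.1093 + 0.1093 = 0.2185 kg·m².
T = 2π√(I/(mgd)) = 2π√(0.2185/(2.60 × 1.61 × 0.205)) = 3.17 s.

3.17 s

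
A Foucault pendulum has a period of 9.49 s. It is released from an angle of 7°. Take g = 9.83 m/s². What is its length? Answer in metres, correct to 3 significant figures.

22.4 m

From T = 2π√(L/g), L = gT²/(4π²) = 9.83 × 9.490²/(4π²) = 22.4 m.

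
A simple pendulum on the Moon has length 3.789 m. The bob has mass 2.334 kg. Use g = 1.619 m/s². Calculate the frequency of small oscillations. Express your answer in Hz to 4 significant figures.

0.1040 Hz

T = 2π√(L/g) = 2π√(3.789/1.619) = 9.6121 s, so f = 1/T = 0.1040 Hz.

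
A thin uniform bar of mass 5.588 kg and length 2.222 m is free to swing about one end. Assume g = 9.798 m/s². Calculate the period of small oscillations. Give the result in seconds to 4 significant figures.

2.443 s

For a physical pendulum T = 2π√(I/(mgd)), with d = 1.1110 m from pivot to centre of mass.
I_cm = mL²/12 = 5.588 × 2.222²/12 = 2.2991 kg·m²; I = I_cm + md² = 2.2991 + 5.588 × 1.1110² = 9.1965 kg·m².
T = 2π√(9.1965/(5.588 × 9.798 × 1.1110)) = 2.443 s.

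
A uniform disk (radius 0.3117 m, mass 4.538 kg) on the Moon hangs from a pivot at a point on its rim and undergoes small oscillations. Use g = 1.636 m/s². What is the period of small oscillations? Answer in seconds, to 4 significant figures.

I_cm = ½mr² = 0.22045 kg·m². The pivot is at distance d = 0.3117 m from the centre of mass.
By the parallel-axis theorem, I = I_cm + md² = 0.22045 + 0.44090 = 0.66135 kg·m².
T = 2π√(I/(mgd)) = 2π√(0.66135/(4.538 × 1.636 × 0.3117)) = 3.359 s.

3.359 s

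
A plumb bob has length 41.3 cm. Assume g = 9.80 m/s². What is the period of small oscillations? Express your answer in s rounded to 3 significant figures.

T = 2π√(L/g) = 2π√(0.413/9.80) = 2π × 0.2053 = 1.29 s.

1.29 s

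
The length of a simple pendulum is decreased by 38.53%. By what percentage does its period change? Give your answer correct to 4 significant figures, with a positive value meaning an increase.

T ∝ √L, so T'/T = √(0.61470) = 0.78403.
Percentage change in T = (0.78403 − 1) × 100% = -21.60%.

-21.60%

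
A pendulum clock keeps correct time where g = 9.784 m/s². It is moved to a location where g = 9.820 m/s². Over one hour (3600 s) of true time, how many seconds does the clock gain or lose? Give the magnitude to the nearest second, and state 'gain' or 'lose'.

gain 7 s

The clock's period scales as T ∝ 1/√g, so T'/T = √(9.784/9.820) = 0.998165.
In 3600 s of true time the clock registers 3600/0.998165 = 3606.6 s, so it gains 7 s.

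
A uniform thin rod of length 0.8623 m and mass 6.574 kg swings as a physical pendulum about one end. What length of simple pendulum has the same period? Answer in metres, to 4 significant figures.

The equivalent simple-pendulum length is L_eq = I/(md), where I is about the pivot and d = 0.43115 m.
I_cm = (1/12)mL² = 0.40735 kg·m², so I = I_cm + md² = 0.40735 + 1.2220 = 1.6294 kg·m².
L_eq = 1.6294/(6.574 × 0.43115) = 0.5749 m.

0.5749 m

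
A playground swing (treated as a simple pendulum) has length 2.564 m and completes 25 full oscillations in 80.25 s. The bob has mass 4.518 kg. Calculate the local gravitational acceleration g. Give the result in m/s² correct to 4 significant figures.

T = 80.25/25 = 3.2100 s.
From T = 2π√(L/g), g = 4π²L/T² = 4π² × 2.564/3.2100² = 9.824 m/s².

9.824 m/s²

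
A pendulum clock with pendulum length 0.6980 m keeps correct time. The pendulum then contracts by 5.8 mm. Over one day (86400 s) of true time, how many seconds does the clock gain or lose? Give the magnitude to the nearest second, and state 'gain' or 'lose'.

T ∝ √L, so T'/T = √(0.69220/0.6980) = 0.995837.
In 86400 s of true time the clock registers 86400/0.995837 = 86761.2 s, so it gains 361 s.

gain 361 s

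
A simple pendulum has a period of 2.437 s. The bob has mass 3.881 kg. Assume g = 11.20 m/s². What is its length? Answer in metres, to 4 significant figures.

From T = 2π√(L/g), L = gT²/(4π²) = 11.20 × 2.4370²/(4π²) = 1.685 m.

1.685 m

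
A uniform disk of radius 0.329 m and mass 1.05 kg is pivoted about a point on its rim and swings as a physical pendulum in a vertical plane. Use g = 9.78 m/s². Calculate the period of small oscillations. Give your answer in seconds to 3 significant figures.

1.41 s

I_cm = ½mr² = 0.05683 kg·m². The pivot is at distance d = 0.329 m from the centre of mass.
By the parallel-axis theorem, I = I_cm + md² = 0.05683 + 0.1137 = 0.1705 kg·m².
T = 2π√(I/(mgd)) = 2π√(0.1705/(1.05 × 9.78 × 0.329)) = 1.41 s.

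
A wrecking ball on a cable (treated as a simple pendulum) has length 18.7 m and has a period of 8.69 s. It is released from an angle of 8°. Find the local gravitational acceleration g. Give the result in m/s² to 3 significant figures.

From T = 2π√(L/g), g = 4π²L/T² = 4π² × 18.7/8.690² = 9.78 m/s².

9.78 m/s²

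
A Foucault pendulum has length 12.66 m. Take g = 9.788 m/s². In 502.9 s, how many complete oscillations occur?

70

T = 2π√(L/g) = 2π√(12.66/9.788) = 7.1458 s.
Number of complete oscillations = ⌊502.9/7.1458⌋ = ⌊70.377⌋ = 70.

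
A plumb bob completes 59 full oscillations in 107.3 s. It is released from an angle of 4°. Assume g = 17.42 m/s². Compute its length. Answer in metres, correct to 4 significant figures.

T = 107.3/59 = 1.8186 s.
From T = 2π√(L/g), L = gT²/(4π²) = 17.42 × 1.8186²/(4π²) = 1.459 m.

1.459 m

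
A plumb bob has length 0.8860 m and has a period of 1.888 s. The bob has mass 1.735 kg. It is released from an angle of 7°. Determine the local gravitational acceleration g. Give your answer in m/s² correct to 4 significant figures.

9.813 m/s²

From T = 2π√(L/g), g = 4π²L/T² = 4π² × 0.8860/1.8880² = 9.813 m/s².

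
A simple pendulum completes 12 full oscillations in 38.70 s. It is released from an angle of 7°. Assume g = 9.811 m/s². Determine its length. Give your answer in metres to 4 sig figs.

T = 38.70/12 = 3.2250 s.
From T = 2π√(L/g), L = gT²/(4π²) = 9.811 × 3.2250²/(4π²) = 2.585 m.

2.585 m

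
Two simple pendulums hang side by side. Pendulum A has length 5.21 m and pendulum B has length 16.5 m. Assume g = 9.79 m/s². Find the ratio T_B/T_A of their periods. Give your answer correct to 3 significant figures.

T ∝ √L, so T_B/T_A = √(L_B/L_A) = √(16.5/5.21) = 1.78.

1.78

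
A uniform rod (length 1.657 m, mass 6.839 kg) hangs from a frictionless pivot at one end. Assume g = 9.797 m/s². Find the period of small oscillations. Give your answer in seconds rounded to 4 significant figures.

For a physical pendulum T = 2π√(I/(mgd)), with d = 0.82850 m from pivot to centre of mass.
I_cm = mL²/12 = 6.839 × 1.657²/12 = 1.5648 kg·m²; I = I_cm + md² = 1.5648 + 6.839 × 0.82850² = 6.2592 kg·m².
T = 2π√(6.2592/(6.839 × 9.797 × 0.82850)) = 2.110 s.

2.110 s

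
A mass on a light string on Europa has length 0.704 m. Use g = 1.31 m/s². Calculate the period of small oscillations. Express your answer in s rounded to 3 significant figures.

T = 2π√(L/g) = 2π√(0.704/1.31) = 2π × 0.7331 = 4.61 s.

4.61 s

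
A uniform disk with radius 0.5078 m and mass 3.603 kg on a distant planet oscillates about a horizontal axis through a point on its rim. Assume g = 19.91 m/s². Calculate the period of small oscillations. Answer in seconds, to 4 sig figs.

I_cm = ½mr² = 0.46454 kg·m². The pivot is at distance d = 0.5078 m from the centre of mass.
By the parallel-axis theorem, I = I_cm + md² = 0.46454 + 0.92907 = 1.3936 kg·m².
T = 2π√(I/(mgd)) = 2π√(1.3936/(3.603 × 19.91 × 0.5078)) = 1.229 s.

1.229 s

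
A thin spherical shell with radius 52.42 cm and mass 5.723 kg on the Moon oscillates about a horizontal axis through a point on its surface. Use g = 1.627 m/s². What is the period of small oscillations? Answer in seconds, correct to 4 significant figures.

4.604 s

I_cm = (2/3)mr² = 1.0484 kg·m². The pivot is at distance d = 0.5242 m from the centre of mass.
By the parallel-axis theorem, I = I_cm + md² = 1.0484 + 1.5726 = 2.6210 kg·m².
T = 2π√(I/(mgd)) = 2π√(2.6210/(5.723 × 1.627 × 0.5242)) = 4.604 s.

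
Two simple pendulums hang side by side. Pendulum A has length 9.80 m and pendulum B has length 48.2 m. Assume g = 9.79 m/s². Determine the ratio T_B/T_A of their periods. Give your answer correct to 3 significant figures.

T ∝ √L, so T_B/T_A = √(L_B/L_A) = √(48.2/9.80) = 2.22.

2.22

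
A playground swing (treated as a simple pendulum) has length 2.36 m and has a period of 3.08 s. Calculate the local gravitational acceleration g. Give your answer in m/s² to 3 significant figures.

From T = 2π√(L/g), g = 4π²L/T² = 4π² × 2.36/3.080² = 9.82 m/s².

9.82 m/s²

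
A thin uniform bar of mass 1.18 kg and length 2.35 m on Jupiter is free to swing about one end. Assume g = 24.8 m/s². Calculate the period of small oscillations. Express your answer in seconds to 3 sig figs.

1.58 s

For a physical pendulum T = 2π√(I/(mgd)), with d = 1.175 m from pivot to centre of mass.
I_cm = mL²/12 = 1.18 × 2.35²/12 = 0.5430 kg·m²; I = I_cm + md² = 0.5430 + 1.18 × 1.175² = 2.172 kg·m².
T = 2π√(2.172/(1.18 × 24.8 × 1.175)) = 1.58 s.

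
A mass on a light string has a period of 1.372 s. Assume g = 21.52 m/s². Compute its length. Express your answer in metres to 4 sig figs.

1.026 m

From T = 2π√(L/g), L = gT²/(4π²) = 21.52 × 1.3720²/(4π²) = 1.026 m.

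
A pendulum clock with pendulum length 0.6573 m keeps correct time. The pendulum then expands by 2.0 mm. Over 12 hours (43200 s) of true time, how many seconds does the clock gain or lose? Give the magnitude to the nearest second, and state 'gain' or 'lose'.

T ∝ √L, so T'/T = √(0.65930/0.6573) = 1.00152.
In 43200 s of true time the clock registers 43200/1.00152 = 43134.4 s, so it loses 66 s.

lose 66 s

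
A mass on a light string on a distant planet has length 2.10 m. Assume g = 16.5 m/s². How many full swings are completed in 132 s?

T = 2π√(L/g) = 2π√(2.10/16.5) = 2.242 s.
Number of complete oscillations = ⌊132/2.242⌋ = ⌊58.89⌋ = 58.

58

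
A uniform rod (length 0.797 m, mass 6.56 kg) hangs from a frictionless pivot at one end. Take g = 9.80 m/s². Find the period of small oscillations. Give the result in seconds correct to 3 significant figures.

1.46 s

For a physical pendulum T = 2π√(I/(mgd)), with d = 0.3985 m from pivot to centre of mass.
I_cm = mL²/12 = 6.56 × 0.797²/12 = 0.3472 kg·m²; I = I_cm + md² = 0.3472 + 6.56 × 0.3985² = 1.389 kg·m².
T = 2π√(1.389/(6.56 × 9.80 × 0.3985)) = 1.46 s.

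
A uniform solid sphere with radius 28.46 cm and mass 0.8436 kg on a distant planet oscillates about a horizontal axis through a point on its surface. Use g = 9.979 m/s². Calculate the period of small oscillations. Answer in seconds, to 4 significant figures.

1.256 s

I_cm = (2/5)mr² = 0.027332 kg·m². The pivot is at distance d = 0.2846 m from the centre of mass.
By the parallel-axis theorem, I = I_cm + md² = 0.027332 + 0.068329 = 0.095661 kg·m².
T = 2π√(I/(mgd)) = 2π√(0.095661/(0.8436 × 9.979 × 0.2846)) = 1.256 s.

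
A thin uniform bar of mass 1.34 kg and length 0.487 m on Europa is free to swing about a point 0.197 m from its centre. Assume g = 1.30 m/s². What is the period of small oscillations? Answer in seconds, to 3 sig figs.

3.00 s

For a physical pendulum T = 2π√(I/(mgd)), with d = 0.1970 m from pivot to centre of mass.
I_cm = mL²/12 = 1.34 × 0.487²/12 = 0.02648 kg·m²; I = I_cm + md² = 0.02648 + 1.34 × 0.1970² = 0.07849 kg·m².
T = 2π√(0.07849/(1.34 × 1.30 × 0.1970)) = 3.00 s.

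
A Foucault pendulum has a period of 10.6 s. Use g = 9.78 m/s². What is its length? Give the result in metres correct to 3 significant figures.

From T = 2π√(L/g), L = gT²/(4π²) = 9.78 × 10.60²/(4π²) = 27.8 m.

27.8 m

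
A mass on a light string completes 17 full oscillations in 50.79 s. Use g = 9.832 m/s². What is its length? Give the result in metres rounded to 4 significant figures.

2.223 m

T = 50.79/17 = 2.9876 s.
From T = 2π√(L/g), L = gT²/(4π²) = 9.832 × 2.9876²/(4π²) = 2.223 m.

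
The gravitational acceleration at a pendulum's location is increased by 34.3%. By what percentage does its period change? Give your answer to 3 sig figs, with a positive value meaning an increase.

T ∝ 1/√g, so T'/T = 1/√(1.343) = 0.8629.
Percentage change in T = (0.8629 − 1) × 100% = -13.7%.

-13.7%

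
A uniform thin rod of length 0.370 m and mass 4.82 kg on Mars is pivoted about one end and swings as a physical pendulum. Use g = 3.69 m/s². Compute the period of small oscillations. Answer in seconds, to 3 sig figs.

For a physical pendulum T = 2π√(I/(mgd)), with d = 0.1850 m from pivot to centre of mass.
I_cm = mL²/12 = 4.82 × 0.370²/12 = 0.05499 kg·m²; I = I_cm + md² = 0.05499 + 4.82 × 0.1850² = 0.2200 kg·m².
T = 2π√(0.2200/(4.82 × 3.69 × 0.1850)) = 1.62 s.

1.62 s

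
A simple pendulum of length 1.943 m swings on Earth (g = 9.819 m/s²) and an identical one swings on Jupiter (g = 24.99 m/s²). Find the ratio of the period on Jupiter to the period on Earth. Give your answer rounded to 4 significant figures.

0.6268

T ∝ 1/√g, so T₂/T₁ = √(g₁/g₂) = √(9.819/24.99) = 0.6268.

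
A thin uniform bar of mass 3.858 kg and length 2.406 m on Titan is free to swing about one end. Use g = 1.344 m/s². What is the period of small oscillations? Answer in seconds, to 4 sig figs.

For a physical pendulum T = 2π√(I/(mgd)), with d = 1.2030 m from pivot to centre of mass.
I_cm = mL²/12 = 3.858 × 2.406²/12 = 1.8611 kg·m²; I = I_cm + md² = 1.8611 + 3.858 × 1.2030² = 7.4444 kg·m².
T = 2π√(7.4444/(3.858 × 1.344 × 1.2030)) = 6.864 s.

6.864 s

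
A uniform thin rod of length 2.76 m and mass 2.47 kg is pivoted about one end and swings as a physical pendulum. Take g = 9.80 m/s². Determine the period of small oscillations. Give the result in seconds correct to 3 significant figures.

2.72 s

For a physical pendulum T = 2π√(I/(mgd)), with d = 1.380 m from pivot to centre of mass.
I_cm = mL²/12 = 2.47 × 2.76²/12 = 1.568 kg·m²; I = I_cm + md² = 1.568 + 2.47 × 1.380² = 6.272 kg·m².
T = 2π√(6.272/(2.47 × 9.80 × 1.380)) = 2.72 s.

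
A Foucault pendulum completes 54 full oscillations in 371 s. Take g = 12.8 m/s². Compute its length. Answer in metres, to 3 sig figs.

T = 371/54 = 6.870 s.
From T = 2π√(L/g), L = gT²/(4π²) = 12.8 × 6.870²/(4π²) = 15.3 m.

15.3 m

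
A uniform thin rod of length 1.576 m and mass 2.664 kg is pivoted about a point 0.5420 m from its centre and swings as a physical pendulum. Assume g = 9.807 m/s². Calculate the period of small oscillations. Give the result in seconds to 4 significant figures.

For a physical pendulum T = 2π√(I/(mgd)), with d = 0.54200 m from pivot to centre of mass.
I_cm = mL²/12 = 2.664 × 1.576²/12 = 0.55140 kg·m²; I = I_cm + md² = 0.55140 + 2.664 × 0.54200² = 1.3340 kg·m².
T = 2π√(1.3340/(2.664 × 9.807 × 0.54200)) = 1.929 s.

1.929 s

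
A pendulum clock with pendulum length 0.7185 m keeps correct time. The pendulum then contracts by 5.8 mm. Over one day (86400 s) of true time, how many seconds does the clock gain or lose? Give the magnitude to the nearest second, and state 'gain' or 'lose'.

T ∝ √L, so T'/T = √(0.71270/0.7185) = 0.995956.
In 86400 s of true time the clock registers 86400/0.995956 = 86750.9 s, so it gains 351 s.

gain 351 s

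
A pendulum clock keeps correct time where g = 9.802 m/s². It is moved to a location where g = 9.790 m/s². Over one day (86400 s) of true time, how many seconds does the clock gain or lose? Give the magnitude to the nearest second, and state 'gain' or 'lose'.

The clock's period scales as T ∝ 1/√g, so T'/T = √(9.802/9.790) = 1.00061.
In 86400 s of true time the clock registers 86400/1.00061 = 86347.1 s, so it loses 53 s.

lose 53 s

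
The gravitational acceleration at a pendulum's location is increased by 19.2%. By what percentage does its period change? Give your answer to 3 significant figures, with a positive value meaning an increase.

-8.41%

T ∝ 1/√g, so T'/T = 1/√(1.192) = 0.9159.
Percentage change in T = (0.9159 − 1) × 100% = -8.41%.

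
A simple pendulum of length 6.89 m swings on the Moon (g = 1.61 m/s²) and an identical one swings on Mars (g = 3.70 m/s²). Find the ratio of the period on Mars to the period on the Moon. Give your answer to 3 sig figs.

T ∝ 1/√g, so T₂/T₁ = √(g₁/g₂) = √(1.61/3.70) = 0.660.

0.660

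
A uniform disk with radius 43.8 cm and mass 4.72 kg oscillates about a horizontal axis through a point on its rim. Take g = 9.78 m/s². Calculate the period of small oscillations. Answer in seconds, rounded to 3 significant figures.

1.63 s

I_cm = ½mr² = 0.4528 kg·m². The pivot is at distance d = 0.438 m from the centre of mass.
By the parallel-axis theorem, I = I_cm + md² = 0.4528 + 0.9055 = 1.358 kg·m².
T = 2π√(I/(mgd)) = 2π√(1.358/(4.72 × 9.78 × 0.438)) = 1.63 s.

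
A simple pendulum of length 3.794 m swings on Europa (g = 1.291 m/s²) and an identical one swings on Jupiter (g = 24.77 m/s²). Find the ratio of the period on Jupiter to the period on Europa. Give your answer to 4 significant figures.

0.2283

T ∝ 1/√g, so T₂/T₁ = √(g₁/g₂) = √(1.291/24.77) = 0.2283.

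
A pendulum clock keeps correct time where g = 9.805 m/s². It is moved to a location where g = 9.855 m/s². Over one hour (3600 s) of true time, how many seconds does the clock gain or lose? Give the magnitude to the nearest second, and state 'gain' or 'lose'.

The clock's period scales as T ∝ 1/√g, so T'/T = √(9.805/9.855) = 0.997460.
In 3600 s of true time the clock registers 3600/0.997460 = 3609.2 s, so it gains 9 s.

gain 9 s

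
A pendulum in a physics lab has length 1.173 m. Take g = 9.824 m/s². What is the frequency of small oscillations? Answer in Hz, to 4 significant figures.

0.4606 Hz

T = 2π√(L/g) = 2π√(1.173/9.824) = 2.1711 s, so f = 1/T = 0.4606 Hz.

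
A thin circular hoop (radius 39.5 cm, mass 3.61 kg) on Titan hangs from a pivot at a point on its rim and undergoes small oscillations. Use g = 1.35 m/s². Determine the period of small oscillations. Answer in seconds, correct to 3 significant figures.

I_cm = mr² = 0.5633 kg·m². The pivot is at distance d = 0.395 m from the centre of mass.
By the parallel-axis theorem, I = I_cm + md² = 0.5633 + 0.5633 = 1.127 kg·m².
T = 2π√(I/(mgd)) = 2π√(1.127/(3.61 × 1.35 × 0.395)) = 4.81 s.

4.81 s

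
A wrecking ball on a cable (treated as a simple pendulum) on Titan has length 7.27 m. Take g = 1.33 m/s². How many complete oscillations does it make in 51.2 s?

T = 2π√(L/g) = 2π√(7.27/1.33) = 14.69 s.
Number of complete oscillations = ⌊51.2/14.69⌋ = ⌊3.485⌋ = 3.

3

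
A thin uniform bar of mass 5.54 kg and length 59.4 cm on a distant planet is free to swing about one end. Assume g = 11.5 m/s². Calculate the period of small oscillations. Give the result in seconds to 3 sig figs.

For a physical pendulum T = 2π√(I/(mgd)), with d = 0.2970 m from pivot to centre of mass.
I_cm = mL²/12 = 5.54 × 0.594²/12 = 0.1629 kg·m²; I = I_cm + md² = 0.1629 + 5.54 × 0.2970² = 0.6516 kg·m².
T = 2π√(0.6516/(5.54 × 11.5 × 0.2970)) = 1.17 s.

1.17 s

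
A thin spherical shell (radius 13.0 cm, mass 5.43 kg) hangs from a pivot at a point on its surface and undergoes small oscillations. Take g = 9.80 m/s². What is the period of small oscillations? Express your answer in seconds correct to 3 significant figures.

0.934 s

I_cm = (2/3)mr² = 0.06118 kg·m². The pivot is at distance d = 0.130 m from the centre of mass.
By the parallel-axis theorem, I = I_cm + md² = 0.06118 + 0.09177 = 0.1529 kg·m².
T = 2π√(I/(mgd)) = 2π√(0.1529/(5.43 × 9.80 × 0.130)) = 0.934 s.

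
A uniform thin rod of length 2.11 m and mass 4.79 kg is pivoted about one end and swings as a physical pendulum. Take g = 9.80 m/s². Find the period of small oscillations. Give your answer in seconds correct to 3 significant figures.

For a physical pendulum T = 2π√(I/(mgd)), with d = 1.055 m from pivot to centre of mass.
I_cm = mL²/12 = 4.79 × 2.11²/12 = 1.777 kg·m²; I = I_cm + md² = 1.777 + 4.79 × 1.055² = 7.109 kg·m².
T = 2π√(7.109/(4.79 × 9.80 × 1.055)) = 2.38 s.

2.38 s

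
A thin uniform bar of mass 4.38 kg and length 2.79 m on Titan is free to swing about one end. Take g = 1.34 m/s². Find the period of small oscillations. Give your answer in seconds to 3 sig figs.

7.40 s

For a physical pendulum T = 2π√(I/(mgd)), with d = 1.395 m from pivot to centre of mass.
I_cm = mL²/12 = 4.38 × 2.79²/12 = 2.841 kg·m²; I = I_cm + md² = 2.841 + 4.38 × 1.395² = 11.36 kg·m².
T = 2π√(11.36/(4.38 × 1.34 × 1.395)) = 7.40 s.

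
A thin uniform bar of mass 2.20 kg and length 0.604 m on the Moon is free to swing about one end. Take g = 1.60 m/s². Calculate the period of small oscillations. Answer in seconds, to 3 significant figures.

3.15 s

For a physical pendulum T = 2π√(I/(mgd)), with d = 0.3020 m from pivot to centre of mass.
I_cm = mL²/12 = 2.20 × 0.604²/12 = 0.06688 kg·m²; I = I_cm + md² = 0.06688 + 2.20 × 0.3020² = 0.2675 kg·m².
T = 2π√(0.2675/(2.20 × 1.60 × 0.3020)) = 3.15 s.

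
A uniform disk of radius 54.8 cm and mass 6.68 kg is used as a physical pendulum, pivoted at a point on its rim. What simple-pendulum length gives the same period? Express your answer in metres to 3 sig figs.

0.822 m

The equivalent simple-pendulum length is L_eq = I/(md), where I is about the pivot and d = 0.5480 m.
I_cm = ½mR² = 1.003 kg·m², so I = I_cm + md² = 1.003 + 2.006 = 3.009 kg·m².
L_eq = 3.009/(6.68 × 0.5480) = 0.822 m.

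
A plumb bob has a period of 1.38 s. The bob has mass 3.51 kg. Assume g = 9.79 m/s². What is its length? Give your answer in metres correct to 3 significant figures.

0.472 m

From T = 2π√(L/g), L = gT²/(4π²) = 9.79 × 1.380²/(4π²) = 0.472 m.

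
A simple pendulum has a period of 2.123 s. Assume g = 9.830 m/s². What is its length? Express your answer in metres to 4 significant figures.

1.122 m

From T = 2π√(L/g), L = gT²/(4π²) = 9.830 × 2.1230²/(4π²) = 1.122 m.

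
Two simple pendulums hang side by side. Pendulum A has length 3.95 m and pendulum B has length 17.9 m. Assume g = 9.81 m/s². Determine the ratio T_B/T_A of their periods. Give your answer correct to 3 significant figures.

2.13

T ∝ √L, so T_B/T_A = √(L_B/L_A) = √(17.9/3.95) = 2.13.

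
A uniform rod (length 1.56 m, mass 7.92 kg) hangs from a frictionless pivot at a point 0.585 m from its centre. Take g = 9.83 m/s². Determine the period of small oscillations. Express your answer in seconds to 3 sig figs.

For a physical pendulum T = 2π√(I/(mgd)), with d = 0.5850 m from pivot to centre of mass.
I_cm = mL²/12 = 7.92 × 1.56²/12 = 1.606 kg·m²; I = I_cm + md² = 1.606 + 7.92 × 0.5850² = 4.317 kg·m².
T = 2π√(4.317/(7.92 × 9.83 × 0.5850)) = 1.93 s.

1.93 s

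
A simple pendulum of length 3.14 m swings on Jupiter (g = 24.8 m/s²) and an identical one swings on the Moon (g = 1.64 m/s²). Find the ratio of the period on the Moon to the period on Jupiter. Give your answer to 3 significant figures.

3.89

T ∝ 1/√g, so T₂/T₁ = √(g₁/g₂) = √(24.8/1.64) = 3.89.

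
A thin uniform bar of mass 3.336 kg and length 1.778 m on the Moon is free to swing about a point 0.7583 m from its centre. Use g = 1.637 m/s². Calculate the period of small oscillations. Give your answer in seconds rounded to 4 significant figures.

For a physical pendulum T = 2π√(I/(mgd)), with d = 0.75830 m from pivot to centre of mass.
I_cm = mL²/12 = 3.336 × 1.778²/12 = 0.87884 kg·m²; I = I_cm + md² = 0.87884 + 3.336 × 0.75830² = 2.7971 kg·m².
T = 2π√(2.7971/(3.336 × 1.637 × 0.75830)) = 5.164 s.

5.164 s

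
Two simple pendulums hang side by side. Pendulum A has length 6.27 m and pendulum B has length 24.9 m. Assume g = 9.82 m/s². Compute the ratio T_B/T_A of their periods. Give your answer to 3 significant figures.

1.99

T ∝ √L, so T_B/T_A = √(L_B/L_A) = √(24.9/6.27) = 1.99.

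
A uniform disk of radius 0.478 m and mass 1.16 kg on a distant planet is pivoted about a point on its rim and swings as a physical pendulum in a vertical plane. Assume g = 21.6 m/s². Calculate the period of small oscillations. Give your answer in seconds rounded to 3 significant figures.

I_cm = ½mr² = 0.1325 kg·m². The pivot is at distance d = 0.478 m from the centre of mass.
By the parallel-axis theorem, I = I_cm + md² = 0.1325 + 0.2650 = 0.3976 kg·m².
T = 2π√(I/(mgd)) = 2π√(0.3976/(1.16 × 21.6 × 0.478)) = 1.14 s.

1.14 s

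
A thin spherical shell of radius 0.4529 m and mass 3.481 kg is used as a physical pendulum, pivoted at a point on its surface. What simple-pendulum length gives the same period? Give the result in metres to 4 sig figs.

The equivalent simple-pendulum length is L_eq = I/(md), where I is about the pivot and d = 0.45290 m.
I_cm = (2/3)mR² = 0.47601 kg·m², so I = I_cm + md² = 0.47601 + 0.71402 = 1.1900 kg·m².
L_eq = 1.1900/(3.481 × 0.45290) = 0.7548 m.

0.7548 m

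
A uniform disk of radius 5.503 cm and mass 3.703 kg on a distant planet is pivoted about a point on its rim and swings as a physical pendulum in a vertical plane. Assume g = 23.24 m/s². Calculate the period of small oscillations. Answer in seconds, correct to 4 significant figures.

0.3745 s

I_cm = ½mr² = 0.0056069 kg·m². The pivot is at distance d = 0.05503 m from the centre of mass.
By the parallel-axis theorem, I = I_cm + md² = 0.0056069 + 0.011214 = 0.016821 kg·m².
T = 2π√(I/(mgd)) = 2π√(0.016821/(3.703 × 23.24 × 0.05503)) = 0.3745 s.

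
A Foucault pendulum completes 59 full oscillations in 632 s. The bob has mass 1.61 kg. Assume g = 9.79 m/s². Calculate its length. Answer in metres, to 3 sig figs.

28.5 m

T = 632/59 = 10.71 s.
From T = 2π√(L/g), L = gT²/(4π²) = 9.79 × 10.71²/(4π²) = 28.5 m.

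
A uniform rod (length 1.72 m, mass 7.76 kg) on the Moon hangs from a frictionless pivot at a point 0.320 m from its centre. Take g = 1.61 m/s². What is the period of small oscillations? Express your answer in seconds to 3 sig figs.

For a physical pendulum T = 2π√(I/(mgd)), with d = 0.3200 m from pivot to centre of mass.
I_cm = mL²/12 = 7.76 × 1.72²/12 = 1.913 kg·m²; I = I_cm + md² = 1.913 + 7.76 × 0.3200² = 2.708 kg·m².
T = 2π√(2.708/(7.76 × 1.61 × 0.3200)) = 5.17 s.

5.17 s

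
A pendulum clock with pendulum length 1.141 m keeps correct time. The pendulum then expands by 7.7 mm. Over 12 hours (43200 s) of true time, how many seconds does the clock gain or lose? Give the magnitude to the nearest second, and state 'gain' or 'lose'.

T ∝ √L, so T'/T = √(1.14870/1.141) = 1.00337.
In 43200 s of true time the clock registers 43200/1.00337 = 43055.0 s, so it loses 145 s.

lose 145 s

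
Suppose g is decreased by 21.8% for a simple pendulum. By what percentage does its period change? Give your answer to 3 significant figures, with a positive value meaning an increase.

T ∝ 1/√g, so T'/T = 1/√(0.7820) = 1.131.
Percentage change in T = (1.131 − 1) × 100% = 13.1%.

13.1%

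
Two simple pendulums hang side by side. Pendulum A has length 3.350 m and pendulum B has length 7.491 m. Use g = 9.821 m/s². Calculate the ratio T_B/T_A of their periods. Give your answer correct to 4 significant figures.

T ∝ √L, so T_B/T_A = √(L_B/L_A) = √(7.491/3.350) = 1.495.

1.495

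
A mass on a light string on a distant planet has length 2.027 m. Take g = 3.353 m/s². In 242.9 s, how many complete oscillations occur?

49

T = 2π√(L/g) = 2π√(2.027/3.353) = 4.8853 s.
Number of complete oscillations = ⌊242.9/4.8853⌋ = ⌊49.721⌋ = 49.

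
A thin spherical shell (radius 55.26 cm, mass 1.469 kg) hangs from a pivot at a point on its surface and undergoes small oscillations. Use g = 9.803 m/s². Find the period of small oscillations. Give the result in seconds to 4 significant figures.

I_cm = (2/3)mr² = 0.29906 kg·m². The pivot is at distance d = 0.5526 m from the centre of mass.
By the parallel-axis theorem, I = I_cm + md² = 0.29906 + 0.44858 = 0.74764 kg·m².
T = 2π√(I/(mgd)) = 2π√(0.74764/(1.469 × 9.803 × 0.5526)) = 1.926 s.

1.926 s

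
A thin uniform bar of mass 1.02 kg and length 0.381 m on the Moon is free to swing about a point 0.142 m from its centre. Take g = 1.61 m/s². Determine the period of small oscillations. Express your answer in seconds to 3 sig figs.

For a physical pendulum T = 2π√(I/(mgd)), with d = 0.1420 m from pivot to centre of mass.
I_cm = mL²/12 = 1.02 × 0.381²/12 = 0.01234 kg·m²; I = I_cm + md² = 0.01234 + 1.02 × 0.1420² = 0.03291 kg·m².
T = 2π√(0.03291/(1.02 × 1.61 × 0.1420)) = 2.36 s.

2.36 s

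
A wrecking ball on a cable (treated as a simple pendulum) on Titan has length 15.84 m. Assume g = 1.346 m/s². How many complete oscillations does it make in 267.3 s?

12

T = 2π√(L/g) = 2π√(15.84/1.346) = 21.554 s.
Number of complete oscillations = ⌊267.3/21.554⌋ = ⌊12.401⌋ = 12.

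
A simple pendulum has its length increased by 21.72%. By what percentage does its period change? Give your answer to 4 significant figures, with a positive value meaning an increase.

T ∝ √L, so T'/T = √(1.2172) = 1.1033.
Percentage change in T = (1.1033 − 1) × 100% = 10.33%.

10.33%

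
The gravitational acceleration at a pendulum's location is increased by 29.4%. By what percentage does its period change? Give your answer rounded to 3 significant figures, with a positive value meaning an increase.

T ∝ 1/√g, so T'/T = 1/√(1.294) = 0.8791.
Percentage change in T = (0.8791 − 1) × 100% = -12.1%.

-12.1%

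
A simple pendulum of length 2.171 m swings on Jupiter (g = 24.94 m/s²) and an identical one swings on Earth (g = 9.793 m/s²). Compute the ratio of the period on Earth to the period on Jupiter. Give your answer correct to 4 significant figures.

1.596

T ∝ 1/√g, so T₂/T₁ = √(g₁/g₂) = √(24.94/9.793) = 1.596.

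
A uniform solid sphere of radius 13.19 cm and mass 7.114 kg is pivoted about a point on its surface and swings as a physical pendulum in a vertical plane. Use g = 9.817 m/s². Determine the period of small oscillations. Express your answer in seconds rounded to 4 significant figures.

0.8617 s

I_cm = (2/5)mr² = 0.049507 kg·m². The pivot is at distance d = 0.1319 m from the centre of mass.
By the parallel-axis theorem, I = I_cm + md² = 0.049507 + 0.12377 = 0.17327 kg·m².
T = 2π√(I/(mgd)) = 2π√(0.17327/(7.114 × 9.817 × 0.1319)) = 0.8617 s.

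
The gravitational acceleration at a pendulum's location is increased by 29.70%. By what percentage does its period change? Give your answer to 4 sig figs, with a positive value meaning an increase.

T ∝ 1/√g, so T'/T = 1/√(1.2970) = 0.87807.
Percentage change in T = (0.87807 − 1) × 100% = -12.19%.

-12.19%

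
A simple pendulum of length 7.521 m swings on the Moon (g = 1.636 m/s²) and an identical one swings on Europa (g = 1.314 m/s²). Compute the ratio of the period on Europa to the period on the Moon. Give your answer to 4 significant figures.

T ∝ 1/√g, so T₂/T₁ = √(g₁/g₂) = √(1.636/1.314) = 1.116.

1.116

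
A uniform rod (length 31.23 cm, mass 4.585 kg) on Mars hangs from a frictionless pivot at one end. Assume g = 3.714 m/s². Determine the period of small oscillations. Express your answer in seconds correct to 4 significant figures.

1.488 s

For a physical pendulum T = 2π√(I/(mgd)), with d = 0.15615 m from pivot to centre of mass.
I_cm = mL²/12 = 4.585 × 0.3123²/12 = 0.037265 kg·m²; I = I_cm + md² = 0.037265 + 4.585 × 0.15615² = 0.14906 kg·m².
T = 2π√(0.14906/(4.585 × 3.714 × 0.15615)) = 1.488 s.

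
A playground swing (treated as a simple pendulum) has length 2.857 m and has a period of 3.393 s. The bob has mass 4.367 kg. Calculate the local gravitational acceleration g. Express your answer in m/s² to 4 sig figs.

From T = 2π√(L/g), g = 4π²L/T² = 4π² × 2.857/3.3930² = 9.797 m/s².

9.797 m/s²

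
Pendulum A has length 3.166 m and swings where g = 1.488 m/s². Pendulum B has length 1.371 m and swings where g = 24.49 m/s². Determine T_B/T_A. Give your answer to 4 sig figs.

0.1622

T = 2π√(L/g), so T_B/T_A = √((L_B/g_B)/(L_A/g_A)) = √((1.371/24.49)/(3.166/1.488)) = 0.1622.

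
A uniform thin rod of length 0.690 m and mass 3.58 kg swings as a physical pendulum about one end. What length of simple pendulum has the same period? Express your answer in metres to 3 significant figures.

The equivalent simple-pendulum length is L_eq = I/(md), where I is about the pivot and d = 0.3450 m.
I_cm = (1/12)mL² = 0.1420 kg·m², so I = I_cm + md² = 0.1420 + 0.4261 = 0.5681 kg·m².
L_eq = 0.5681/(3.58 × 0.3450) = 0.460 m.

0.460 m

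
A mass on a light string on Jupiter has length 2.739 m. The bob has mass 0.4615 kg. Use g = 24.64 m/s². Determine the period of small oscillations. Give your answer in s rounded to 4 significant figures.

2.095 s

T = 2π√(L/g) = 2π√(2.739/24.64) = 2π × 0.33341 = 2.095 s.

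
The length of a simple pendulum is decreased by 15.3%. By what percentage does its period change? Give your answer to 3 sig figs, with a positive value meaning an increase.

-7.97%

T ∝ √L, so T'/T = √(0.8470) = 0.9203.
Percentage change in T = (0.9203 − 1) × 100% = -7.97%.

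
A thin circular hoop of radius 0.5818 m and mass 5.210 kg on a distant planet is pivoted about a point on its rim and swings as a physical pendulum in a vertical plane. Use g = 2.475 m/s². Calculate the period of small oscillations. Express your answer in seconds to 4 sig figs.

4.308 s

I_cm = mr² = 1.7635 kg·m². The pivot is at distance d = 0.5818 m from the centre of mass.
By the parallel-axis theorem, I = I_cm + md² = 1.7635 + 1.7635 = 3.5271 kg·m².
T = 2π√(I/(mgd)) = 2π√(3.5271/(5.210 × 2.475 × 0.5818)) = 4.308 s.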